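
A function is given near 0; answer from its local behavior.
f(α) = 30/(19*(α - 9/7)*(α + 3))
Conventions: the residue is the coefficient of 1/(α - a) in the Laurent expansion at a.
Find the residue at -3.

The residue is -7/19.

At the order-1 pole -3 set g(α) = (α - (-3))*f(α) = 30/(19*(α - 9/7)).
Simple pole: residue = g(a) at a = -3, which is -7/19.


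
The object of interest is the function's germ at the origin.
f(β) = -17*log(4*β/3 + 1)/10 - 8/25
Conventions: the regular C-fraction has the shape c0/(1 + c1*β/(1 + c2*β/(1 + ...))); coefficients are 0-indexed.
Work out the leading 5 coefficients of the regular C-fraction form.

Taylor coefficients (expand at 0): a_0 = -8/25, a_1 = -34/15, a_2 = 68/45, a_3 = -544/405, a_4 = 544/405.
c0 = a_0 = -8/25. Peel one level at a time: if S = 1 + c*β/S' with S'(0) = 1, then c is the β-coefficient of S and S' = c*β/(S - 1).
S_1 = c0/f = 1 + (-85/12)*β + (2635/48)*β^2 + ...; c1 = -85/12.
S_2 = c1*β/(S_1 - 1) = 1 + (31/4)*β + (-4/27)*β^2 + ...; c2 = 31/4.
S_3 = c2*β/(S_2 - 1) = 1 + (16/837)*β + (-8672/700569)*β^2 + ...; c3 = 16/837.
S_4 = c3*β/(S_3 - 1) = 1 + (542/837)*β + ...; c4 = 542/837.

The regular C-fraction coefficients are [-8/25, -85/12, 31/4, 16/837, 542/837].


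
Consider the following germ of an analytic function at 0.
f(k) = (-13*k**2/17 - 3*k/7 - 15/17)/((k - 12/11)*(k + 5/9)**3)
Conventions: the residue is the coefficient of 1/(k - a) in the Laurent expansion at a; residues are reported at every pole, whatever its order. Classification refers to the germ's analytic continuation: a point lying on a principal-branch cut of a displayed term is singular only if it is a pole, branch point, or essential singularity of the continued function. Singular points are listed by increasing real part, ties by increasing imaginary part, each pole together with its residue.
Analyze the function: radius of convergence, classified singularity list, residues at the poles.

Denominator factor (k - 12/11): pole of order 1 at 12/11, modulus 12/11.
Denominator factor (k + 5/9)^3: pole of order 3 at -5/9, modulus 5/9.
The radius of convergence is the smallest modulus among the singular points: 5/9.
At the order-3 pole -5/9 set g(k) = (k - (-5/9))^3*f(k) = (-13*k**2/17 - 3*k/7 - 15/17)/(k - 12/11).
Order-3 pole: residue = g''(a)/2; g''(-5/9) = 521892558/515358893, so the residue is 260946279/515358893.
At the order-1 pole 12/11 set g(k) = (k - (12/11))*f(k) = (-13*k**2/17 - 3*k/7 - 15/17)/(k + 5/9)**3.
Simple pole: residue = g(a) at a = 12/11, which is -260946279/515358893.
List the singular points by increasing real part (a conjugate pair: the negative imaginary part first).

Radius of convergence at 0: 5/9.
At -5/9: a pole of order 3; residue 260946279/515358893.
At 12/11: a pole of order 1; residue -260946279/515358893.


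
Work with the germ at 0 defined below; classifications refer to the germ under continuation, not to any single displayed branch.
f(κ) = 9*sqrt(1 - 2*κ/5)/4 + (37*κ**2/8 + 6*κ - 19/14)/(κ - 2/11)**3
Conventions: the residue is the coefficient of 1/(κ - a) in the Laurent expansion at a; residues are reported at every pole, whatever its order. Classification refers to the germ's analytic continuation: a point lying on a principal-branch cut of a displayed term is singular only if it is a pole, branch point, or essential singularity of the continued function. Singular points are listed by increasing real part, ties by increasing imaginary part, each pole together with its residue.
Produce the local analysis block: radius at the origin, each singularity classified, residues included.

Radius of convergence at 0: 2/11.
At 2/11: a pole of order 3; residue 37/8.
At 5/2: an algebraic (square-root) branch point.

Denominator factor (κ - 2/11)^3: pole of order 3 at 2/11, modulus 2/11.
Branch term (9/4)*sqrt(1 - κ/(5/2)): its argument vanishes at κ = 5/2, a square-root branch point, modulus 5/2.
The radius of convergence is the smallest modulus among the singular points: 2/11.
The branch term is analytic at 2/11 and contributes nothing to the residue; only the rational part matters.
At the order-3 pole 2/11 set g(κ) = (κ - (2/11))^3*(rational part) = 37*κ**2/8 + 6*κ - 19/14.
Order-3 pole: residue = g''(a)/2; g''(2/11) = 37/4, so the residue is 37/8.
List the singular points by increasing real part (a conjugate pair: the negative imaginary part first).


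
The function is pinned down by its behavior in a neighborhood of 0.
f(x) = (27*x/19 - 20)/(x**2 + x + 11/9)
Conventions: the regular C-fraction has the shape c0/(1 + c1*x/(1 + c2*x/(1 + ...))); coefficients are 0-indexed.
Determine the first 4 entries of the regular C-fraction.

The regular C-fraction coefficients are [-180/11, 3717/4180, -155551/156940, 380/413].

Taylor coefficients (expand at 0): a_0 = -180/11, a_1 = 33453/2299, a_2 = 37503/25289, a_3 = -3649374/278179.
c0 = a_0 = -180/11. Peel one level at a time: if S = 1 + c*x/S' with S'(0) = 1, then c is the x-coefficient of S and S' = c*x/(S - 1).
S_1 = c0/f = 1 + (3717/4180)*x + (127269/144400)*x^2 + ...; c1 = 3717/4180.
S_2 = c1*x/(S_1 - 1) = 1 + (-155551/156940)*x + (155551/170569)*x^2 + ...; c2 = -155551/156940.
S_3 = c2*x/(S_2 - 1) = 1 + (380/413)*x + ...; c3 = 380/413.


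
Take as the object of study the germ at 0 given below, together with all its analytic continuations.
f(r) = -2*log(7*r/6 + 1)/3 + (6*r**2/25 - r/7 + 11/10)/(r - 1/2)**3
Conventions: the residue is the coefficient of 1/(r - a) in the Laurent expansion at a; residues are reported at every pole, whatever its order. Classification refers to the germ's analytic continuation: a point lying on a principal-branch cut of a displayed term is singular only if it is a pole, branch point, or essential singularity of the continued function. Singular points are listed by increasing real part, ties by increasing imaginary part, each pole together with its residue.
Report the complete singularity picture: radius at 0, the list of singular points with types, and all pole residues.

Denominator factor (r - 1/2)^3: pole of order 3 at 1/2, modulus 1/2.
Branch term (-2/3)*log(1 - r/(-6/7)): its argument vanishes at r = -6/7, a logarithmic branch point, modulus 6/7.
The radius of convergence is the smallest modulus among the singular points: 1/2.
The branch term is analytic at 1/2 and contributes nothing to the residue; only the rational part matters.
At the order-3 pole 1/2 set g(r) = (r - (1/2))^3*(rational part) = 6*r**2/25 - r/7 + 11/10.
Order-3 pole: residue = g''(a)/2; g''(1/2) = 12/25, so the residue is 6/25.
List the singular points by increasing real part (a conjugate pair: the negative imaginary part first).

Radius of convergence at 0: 1/2.
At -6/7: a logarithmic branch point.
At 1/2: a pole of order 3; residue 6/25.


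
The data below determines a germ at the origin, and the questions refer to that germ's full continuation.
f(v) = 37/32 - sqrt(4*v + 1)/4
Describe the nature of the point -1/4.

The term (-1/4)*sqrt(1 - v/(-1/4)) has argument 1 - -1/4/(-1/4) = 0 at -1/4: a square-root (algebraic, two-sheeted) branch point; the remaining terms are analytic or single-valued there.

The point is an algebraic (square-root) branch point.


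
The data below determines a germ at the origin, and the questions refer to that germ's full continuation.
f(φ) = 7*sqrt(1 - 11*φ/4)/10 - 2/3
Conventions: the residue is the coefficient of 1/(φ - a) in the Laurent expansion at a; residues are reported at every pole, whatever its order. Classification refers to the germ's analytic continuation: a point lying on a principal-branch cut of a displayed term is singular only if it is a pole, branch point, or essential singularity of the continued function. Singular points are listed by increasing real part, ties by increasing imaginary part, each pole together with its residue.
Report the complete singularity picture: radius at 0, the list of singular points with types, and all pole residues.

Branch term (7/10)*sqrt(1 - φ/(4/11)): its argument vanishes at φ = 4/11, a square-root branch point, modulus 4/11.
The radius of convergence is the smallest modulus among the singular points: 4/11.

Radius of convergence at 0: 4/11.
At 4/11: an algebraic (square-root) branch point.


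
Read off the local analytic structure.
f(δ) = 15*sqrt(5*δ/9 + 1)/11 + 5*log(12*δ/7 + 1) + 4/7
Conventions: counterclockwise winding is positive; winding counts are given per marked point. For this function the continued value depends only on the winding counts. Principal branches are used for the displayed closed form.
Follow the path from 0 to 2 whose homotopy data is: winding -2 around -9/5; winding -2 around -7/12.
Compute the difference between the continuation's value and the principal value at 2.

Continued minus principal equals -(20)*pi*i.

The rational part is single-valued and drops out of the difference; each branch term changes only by its own monodromy.
(5)*log(1 - δ/(-7/12)): each positive loop around -7/12 adds 2*pi*i to the log, so winding -2 contributes (5)*(-2)*2*pi*i = -(20)*pi*i.
(15/11)*sqrt(1 - δ/(-9/5)): winding -2 is even, the square root returns to the same sheet, contribution 0.
Summing the contributions at δ = 2 gives -(20)*pi*i.


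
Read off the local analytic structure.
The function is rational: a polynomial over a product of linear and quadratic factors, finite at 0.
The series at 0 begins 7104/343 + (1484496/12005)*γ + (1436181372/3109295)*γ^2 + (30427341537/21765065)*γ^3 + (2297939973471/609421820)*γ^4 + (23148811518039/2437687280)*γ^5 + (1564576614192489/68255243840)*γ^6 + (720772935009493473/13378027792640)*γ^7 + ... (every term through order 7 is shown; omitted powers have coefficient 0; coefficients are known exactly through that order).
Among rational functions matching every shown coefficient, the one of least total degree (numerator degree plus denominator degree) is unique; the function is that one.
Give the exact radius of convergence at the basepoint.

The radius of convergence is 4/9.

No rational of total degree below 6 reproduces all 8 coefficients; solving the [2/4] Pade equations on them gives f(γ) = (7*γ**2/37 + 9*γ/5 + 37/6)/((γ - 7/8)**3*(γ - 4/9)), whose expansion matches every shown term.
Denominator factor (γ - 7/8)^3: pole of order 3 at 7/8, modulus 7/8.
Denominator factor (γ - 4/9): pole of order 1 at 4/9, modulus 4/9.
The radius of convergence is the smallest modulus among the singular points: 4/9.


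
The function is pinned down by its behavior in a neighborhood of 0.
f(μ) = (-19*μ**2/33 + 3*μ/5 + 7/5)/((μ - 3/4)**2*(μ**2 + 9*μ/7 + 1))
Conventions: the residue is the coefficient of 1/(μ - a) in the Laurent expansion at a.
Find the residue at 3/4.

At the order-2 pole 3/4 set g(μ) = (μ - (3/4))^2*f(μ) = (-19*μ**2/33 + 3*μ/5 + 7/5)/(μ**2 + 9*μ/7 + 1).
Order-2 pole: residue = g'(a); g'(3/4) = -3392704/4404895, so the residue is -3392704/4404895.

The residue is -3392704/4404895.


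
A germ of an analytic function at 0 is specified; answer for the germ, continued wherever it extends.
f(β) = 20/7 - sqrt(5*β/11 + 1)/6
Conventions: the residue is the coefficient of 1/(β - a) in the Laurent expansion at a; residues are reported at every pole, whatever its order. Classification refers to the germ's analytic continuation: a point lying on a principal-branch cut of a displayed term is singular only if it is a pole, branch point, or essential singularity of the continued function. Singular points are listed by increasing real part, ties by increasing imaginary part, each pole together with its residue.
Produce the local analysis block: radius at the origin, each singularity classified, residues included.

Radius of convergence at 0: 11/5.
At -11/5: an algebraic (square-root) branch point.

Branch term (-1/6)*sqrt(1 - β/(-11/5)): its argument vanishes at β = -11/5, a square-root branch point, modulus 11/5.
The radius of convergence is the smallest modulus among the singular points: 11/5.


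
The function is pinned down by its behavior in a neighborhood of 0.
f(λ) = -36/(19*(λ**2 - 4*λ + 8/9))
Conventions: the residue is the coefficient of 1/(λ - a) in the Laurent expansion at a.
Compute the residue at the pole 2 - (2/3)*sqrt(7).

The factor λ**2 - 4*λ + 8/9 splits as (λ - a)(λ - a') with a = 2 - (2/3)*sqrt(7), a' = 2 + (2/3)*sqrt(7). At the order-1 pole a set g(λ) = (λ - a)*f(λ) = [-36/19] / (λ - a').
Simple pole: residue = g(a) at a = 2 - (2/3)*sqrt(7), which is (27/133)*sqrt(7).

The residue is (27/133)*sqrt(7).


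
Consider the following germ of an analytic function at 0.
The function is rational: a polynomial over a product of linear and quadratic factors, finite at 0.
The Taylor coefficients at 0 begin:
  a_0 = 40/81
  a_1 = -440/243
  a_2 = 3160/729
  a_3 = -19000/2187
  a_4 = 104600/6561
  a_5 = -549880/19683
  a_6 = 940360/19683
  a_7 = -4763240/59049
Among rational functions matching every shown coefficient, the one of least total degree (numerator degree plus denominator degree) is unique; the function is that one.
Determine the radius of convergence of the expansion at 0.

No rational of total degree below 4 reproduces all 8 coefficients; solving the [0/4] Pade equations on them gives f(ρ) = 1/((ρ + 3/5)*(ρ + 3/2)**3), whose expansion matches every shown term.
Denominator factor (ρ + 3/5): pole of order 1 at -3/5, modulus 3/5.
Denominator factor (ρ + 3/2)^3: pole of order 3 at -3/2, modulus 3/2.
The radius of convergence is the smallest modulus among the singular points: 3/5.

The radius of convergence is 3/5.


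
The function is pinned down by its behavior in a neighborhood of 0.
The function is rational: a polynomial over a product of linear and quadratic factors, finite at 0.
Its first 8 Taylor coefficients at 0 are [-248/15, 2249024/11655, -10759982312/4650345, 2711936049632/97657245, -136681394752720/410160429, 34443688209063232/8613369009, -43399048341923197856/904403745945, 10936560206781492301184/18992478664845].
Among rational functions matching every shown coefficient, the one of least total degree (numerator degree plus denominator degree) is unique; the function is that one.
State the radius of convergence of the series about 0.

No rational of total degree below 5 reproduces all 8 coefficients; solving the [2/3] Pade equations on them gives f(u) = (-17*u**2/19 + 4*u/37 - 31/15)/((u + 1/12)*(u**2 - 4*u/7 + 3/2)), whose expansion matches every shown term.
Denominator factor (u**2 - 4*u/7 + 3/2): discriminant -278/49, complex-conjugate roots (2/7) + ((1/14)*sqrt(278))*i and (2/7) - ((1/14)*sqrt(278))*i; poles of order 1, moduli (1/2)*sqrt(6) and (1/2)*sqrt(6).
Denominator factor (u + 1/12): pole of order 1 at -1/12, modulus 1/12.
The radius of convergence is the smallest modulus among the singular points: 1/12.

The radius of convergence is 1/12.


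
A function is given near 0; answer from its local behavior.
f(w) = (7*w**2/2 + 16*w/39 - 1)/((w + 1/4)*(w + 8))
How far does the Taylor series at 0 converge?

Denominator factor (w + 1/4): pole of order 1 at -1/4, modulus 1/4.
Denominator factor (w + 8): pole of order 1 at -8, modulus 8.
The radius of convergence is the smallest modulus among the singular points: 1/4.

The radius of convergence is 1/4.


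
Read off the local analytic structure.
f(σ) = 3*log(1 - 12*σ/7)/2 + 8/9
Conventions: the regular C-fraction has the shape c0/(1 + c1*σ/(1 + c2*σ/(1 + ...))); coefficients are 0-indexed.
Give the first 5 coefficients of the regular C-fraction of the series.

Taylor coefficients (expand at 0): a_0 = 8/9, a_1 = -18/7, a_2 = -108/49, a_3 = -864/343, a_4 = -7776/2401.
c0 = a_0 = 8/9. Peel one level at a time: if S = 1 + c*σ/S' with S'(0) = 1, then c is the σ-coefficient of S and S' = c*σ/(S - 1).
S_1 = c0/f = 1 + (81/28)*σ + (1215/112)*σ^2 + ...; c1 = 81/28.
S_2 = c1*σ/(S_1 - 1) = 1 + (-15/4)*σ + (-12/49)*σ^2 + ...; c2 = -15/4.
S_3 = c2*σ/(S_2 - 1) = 1 + (-16/245)*σ + (-3104/60025)*σ^2 + ...; c3 = -16/245.
S_4 = c3*σ/(S_3 - 1) = 1 + (-194/245)*σ + ...; c4 = -194/245.

The regular C-fraction coefficients are [8/9, 81/28, -15/4, -16/245, -194/245].


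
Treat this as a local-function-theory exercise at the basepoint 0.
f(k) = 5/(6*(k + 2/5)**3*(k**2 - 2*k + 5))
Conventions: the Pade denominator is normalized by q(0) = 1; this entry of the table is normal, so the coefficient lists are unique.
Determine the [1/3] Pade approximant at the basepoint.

The Pade approximant has numerator coefficients [125/48, 625/924]; denominator coefficients [1, 5667/770, 27403/1540, 771/56].

Taylor coefficients needed (expand at 0): a_0 = 125/48, a_1 = -1775/96, a_2 = 8615/96, a_3 = -70523/192, a_4 = 5226271/3840.
Write the denominator as Q(k) = 1 + q1*k + q2*k^2 + q3*k^3. Requiring Q*f - P = O(k^5) with deg P <= 1 kills the coefficients of k^2..k^4 in Q*f:
  k^2: a_2 + q1*a_1 + q2*a_0 = 0, i.e. 8615/96 + (-1775/96)*q1 + (125/48)*q2 = 0.
  k^3: a_3 + q1*a_2 + q2*a_1 + q3*a_0 = 0, i.e. -70523/192 + (8615/96)*q1 + (-1775/96)*q2 + (125/48)*q3 = 0.
  k^4: a_4 + q1*a_3 + q2*a_2 + q3*a_1 = 0, i.e. 5226271/3840 + (-70523/192)*q1 + (8615/96)*q2 + (-1775/96)*q3 = 0.
Solving this linear system: q1 = 5667/770, q2 = 27403/1540, q3 = 771/56.
The numerator is Q*f truncated at degree 1: P0 = a_0 = 125/48; P1 = a_1 + q1*a_0 = 625/924.


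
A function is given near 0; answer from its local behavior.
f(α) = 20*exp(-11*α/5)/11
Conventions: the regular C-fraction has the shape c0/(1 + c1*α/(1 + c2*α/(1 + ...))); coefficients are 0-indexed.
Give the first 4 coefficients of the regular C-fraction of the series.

The regular C-fraction coefficients are [20/11, 11/5, -11/10, 11/30].

Taylor coefficients (expand at 0): a_0 = 20/11, a_1 = -4, a_2 = 22/5, a_3 = -242/75.
c0 = a_0 = 20/11. Peel one level at a time: if S = 1 + c*α/S' with S'(0) = 1, then c is the α-coefficient of S and S' = c*α/(S - 1).
S_1 = c0/f = 1 + (11/5)*α + (121/50)*α^2 + ...; c1 = 11/5.
S_2 = c1*α/(S_1 - 1) = 1 + (-11/10)*α + (121/300)*α^2 + ...; c2 = -11/10.
S_3 = c2*α/(S_2 - 1) = 1 + (11/30)*α + ...; c3 = 11/30.


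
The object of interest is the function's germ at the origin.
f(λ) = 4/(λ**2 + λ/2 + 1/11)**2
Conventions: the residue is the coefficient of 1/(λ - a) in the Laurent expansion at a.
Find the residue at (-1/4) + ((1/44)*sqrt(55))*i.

The residue is -((704/25)*sqrt(55))*i.

The factor λ**2 + λ/2 + 1/11 splits as (λ - a)(λ - a') with a = (-1/4) + ((1/44)*sqrt(55))*i, a' = (-1/4) - ((1/44)*sqrt(55))*i. At the order-2 pole a set g(λ) = (λ - a)^2*f(λ) = [4] / (λ - a')^2.
Order-2 pole: residue = g'(a); g'((-1/4) + ((1/44)*sqrt(55))*i) = -((704/25)*sqrt(55))*i, so the residue is -((704/25)*sqrt(55))*i.


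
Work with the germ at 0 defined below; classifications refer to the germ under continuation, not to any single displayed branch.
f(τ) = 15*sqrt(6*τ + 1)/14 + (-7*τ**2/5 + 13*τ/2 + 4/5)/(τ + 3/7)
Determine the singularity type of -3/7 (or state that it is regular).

The denominator factor τ + 3/7 vanishes at -3/7 and appears to the power 1; the numerator there equals -157/70, nonzero, and no other factor vanishes.
The branch terms are analytic at this point.
Hence a pole whose order is the multiplicity, 1.

The point is a pole of order 1.


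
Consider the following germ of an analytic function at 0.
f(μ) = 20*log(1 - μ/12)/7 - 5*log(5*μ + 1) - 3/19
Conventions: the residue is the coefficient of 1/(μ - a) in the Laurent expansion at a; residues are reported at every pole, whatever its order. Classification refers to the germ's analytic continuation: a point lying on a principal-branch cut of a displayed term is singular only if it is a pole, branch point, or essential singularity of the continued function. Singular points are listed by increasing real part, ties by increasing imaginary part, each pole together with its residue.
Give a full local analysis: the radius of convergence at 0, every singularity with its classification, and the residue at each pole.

Branch term (20/7)*log(1 - μ/(12)): its argument vanishes at μ = 12, a logarithmic branch point, modulus 12.
Branch term (-5)*log(1 - μ/(-1/5)): its argument vanishes at μ = -1/5, a logarithmic branch point, modulus 1/5.
The radius of convergence is the smallest modulus among the singular points: 1/5.
List the singular points by increasing real part (a conjugate pair: the negative imaginary part first).

Radius of convergence at 0: 1/5.
At -1/5: a logarithmic branch point.
At 12: a logarithmic branch point.


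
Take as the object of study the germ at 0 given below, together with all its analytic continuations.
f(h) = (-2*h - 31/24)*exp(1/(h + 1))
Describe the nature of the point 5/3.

There is no denominator, hence no pole anywhere.
The essential point of exp(1/(h - (-1))) is -1, not 5/3.
So the germ continues analytically to 5/3.

The point is a regular point.


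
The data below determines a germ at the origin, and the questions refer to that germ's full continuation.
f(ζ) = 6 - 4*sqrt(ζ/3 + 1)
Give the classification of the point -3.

The term (-4)*sqrt(1 - ζ/(-3)) has argument 1 - -3/(-3) = 0 at -3: a square-root (algebraic, two-sheeted) branch point; the remaining terms are analytic or single-valued there.

The point is an algebraic (square-root) branch point.


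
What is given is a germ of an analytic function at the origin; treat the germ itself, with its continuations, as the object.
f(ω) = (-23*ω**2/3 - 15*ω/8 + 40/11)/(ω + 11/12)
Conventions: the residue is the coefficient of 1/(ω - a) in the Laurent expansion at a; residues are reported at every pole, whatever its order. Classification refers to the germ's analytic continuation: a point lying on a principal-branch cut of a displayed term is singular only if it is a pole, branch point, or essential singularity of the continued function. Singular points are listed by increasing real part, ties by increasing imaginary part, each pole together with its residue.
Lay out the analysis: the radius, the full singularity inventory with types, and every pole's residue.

Denominator factor (ω + 11/12): pole of order 1 at -11/12, modulus 11/12.
The radius of convergence is the smallest modulus among the singular points: 11/12.
At the order-1 pole -11/12 set g(ω) = (ω - (-11/12))*f(ω) = -23*ω**2/3 - 15*ω/8 + 40/11.
Simple pole: residue = g(a) at a = -11/12, which is -10331/9504.

Radius of convergence at 0: 11/12.
At -11/12: a pole of order 1; residue -10331/9504.


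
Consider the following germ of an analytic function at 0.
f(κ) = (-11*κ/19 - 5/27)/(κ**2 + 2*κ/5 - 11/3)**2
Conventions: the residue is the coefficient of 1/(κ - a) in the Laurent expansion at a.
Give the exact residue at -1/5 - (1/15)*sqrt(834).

The factor κ**2 + 2*κ/5 - 11/3 splits as (κ - a)(κ - a') with a = -1/5 - (1/15)*sqrt(834), a' = -1/5 + (1/15)*sqrt(834). At the order-2 pole a set g(κ) = (κ - a)^2*f(κ) = [-11*κ/19 - 5/27] / (κ - a')^2.
Order-2 pole: residue = g'(a); g'(-1/5 - (1/15)*sqrt(834)) = -(2225/26431128)*sqrt(834), so the residue is -(2225/26431128)*sqrt(834).

The residue is -(2225/26431128)*sqrt(834).


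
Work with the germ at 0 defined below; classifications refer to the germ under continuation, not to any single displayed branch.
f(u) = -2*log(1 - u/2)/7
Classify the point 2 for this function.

The term (-2/7)*log(1 - u/(2)) has argument 1 - 2/(2) = 0 at 2: a logarithmic (infinitely-sheeted) branch point; the remaining terms are analytic or single-valued there.

The point is a logarithmic branch point.


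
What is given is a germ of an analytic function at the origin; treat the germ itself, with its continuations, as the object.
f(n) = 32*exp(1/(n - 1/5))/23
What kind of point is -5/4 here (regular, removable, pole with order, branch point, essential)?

The point is a regular point.

There is no denominator, hence no pole anywhere.
The essential point of exp(1/(n - (1/5))) is 1/5, not -5/4.
So the germ continues analytically to -5/4.


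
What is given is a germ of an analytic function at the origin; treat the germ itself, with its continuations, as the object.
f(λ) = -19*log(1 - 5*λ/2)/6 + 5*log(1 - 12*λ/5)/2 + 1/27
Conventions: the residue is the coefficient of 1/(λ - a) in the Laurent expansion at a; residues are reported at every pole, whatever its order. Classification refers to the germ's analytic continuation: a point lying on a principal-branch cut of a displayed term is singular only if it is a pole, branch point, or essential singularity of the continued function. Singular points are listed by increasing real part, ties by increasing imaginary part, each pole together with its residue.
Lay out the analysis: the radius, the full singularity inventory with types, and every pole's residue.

Radius of convergence at 0: 2/5.
At 2/5: a logarithmic branch point.
At 5/12: a logarithmic branch point.

Branch term (5/2)*log(1 - λ/(5/12)): its argument vanishes at λ = 5/12, a logarithmic branch point, modulus 5/12.
Branch term (-19/6)*log(1 - λ/(2/5)): its argument vanishes at λ = 2/5, a logarithmic branch point, modulus 2/5.
The radius of convergence is the smallest modulus among the singular points: 2/5.
List the singular points by increasing real part (a conjugate pair: the negative imaginary part first).


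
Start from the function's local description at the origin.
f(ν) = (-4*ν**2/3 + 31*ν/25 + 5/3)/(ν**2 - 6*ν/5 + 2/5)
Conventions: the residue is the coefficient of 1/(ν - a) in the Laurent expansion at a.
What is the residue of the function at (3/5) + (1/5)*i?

The residue is (-9/50) - (124/25)*i.

The factor ν**2 - 6*ν/5 + 2/5 splits as (ν - a)(ν - a') with a = (3/5) + (1/5)*i, a' = (3/5) - (1/5)*i. At the order-1 pole a set g(ν) = (ν - a)*f(ν) = [-4*ν**2/3 + 31*ν/25 + 5/3] / (ν - a').
Simple pole: residue = g(a) at a = (3/5) + (1/5)*i, which is (-9/50) - (124/25)*i.


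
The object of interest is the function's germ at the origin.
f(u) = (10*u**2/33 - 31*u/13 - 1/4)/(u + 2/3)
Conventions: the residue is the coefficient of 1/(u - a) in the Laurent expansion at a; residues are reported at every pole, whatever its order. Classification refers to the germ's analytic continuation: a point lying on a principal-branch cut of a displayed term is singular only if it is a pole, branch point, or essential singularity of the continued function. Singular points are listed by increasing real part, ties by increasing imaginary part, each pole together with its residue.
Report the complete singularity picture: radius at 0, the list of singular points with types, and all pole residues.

Denominator factor (u + 2/3): pole of order 1 at -2/3, modulus 2/3.
The radius of convergence is the smallest modulus among the singular points: 2/3.
At the order-1 pole -2/3 set g(u) = (u - (-2/3))*f(u) = 10*u**2/33 - 31*u/13 - 1/4.
Simple pole: residue = g(a) at a = -2/3, which is 22771/15444.

Radius of convergence at 0: 2/3.
At -2/3: a pole of order 1; residue 22771/15444.


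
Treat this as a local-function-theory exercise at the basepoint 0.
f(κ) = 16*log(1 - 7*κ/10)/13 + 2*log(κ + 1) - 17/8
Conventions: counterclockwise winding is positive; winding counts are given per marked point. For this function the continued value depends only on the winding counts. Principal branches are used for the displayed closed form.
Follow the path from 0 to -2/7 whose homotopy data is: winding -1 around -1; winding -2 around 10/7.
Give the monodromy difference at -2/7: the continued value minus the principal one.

Continued minus principal equals -(116/13)*pi*i.

The rational part is single-valued and drops out of the difference; each branch term changes only by its own monodromy.
(2)*log(1 - κ/(-1)): each positive loop around -1 adds 2*pi*i to the log, so winding -1 contributes (2)*(-1)*2*pi*i = -(4)*pi*i.
(16/13)*log(1 - κ/(10/7)): each positive loop around 10/7 adds 2*pi*i to the log, so winding -2 contributes (16/13)*(-2)*2*pi*i = -(64/13)*pi*i.
Summing the contributions at κ = -2/7 gives -(116/13)*pi*i.


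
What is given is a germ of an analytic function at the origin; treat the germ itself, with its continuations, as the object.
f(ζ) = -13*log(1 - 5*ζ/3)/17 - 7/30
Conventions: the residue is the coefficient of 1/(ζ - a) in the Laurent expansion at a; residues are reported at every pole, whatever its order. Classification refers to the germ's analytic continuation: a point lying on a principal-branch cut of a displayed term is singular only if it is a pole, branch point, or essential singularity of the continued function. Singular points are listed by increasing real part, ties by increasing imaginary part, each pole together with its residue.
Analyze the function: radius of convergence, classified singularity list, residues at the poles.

Branch term (-13/17)*log(1 - ζ/(3/5)): its argument vanishes at ζ = 3/5, a logarithmic branch point, modulus 3/5.
The radius of convergence is the smallest modulus among the singular points: 3/5.

Radius of convergence at 0: 3/5.
At 3/5: a logarithmic branch point.


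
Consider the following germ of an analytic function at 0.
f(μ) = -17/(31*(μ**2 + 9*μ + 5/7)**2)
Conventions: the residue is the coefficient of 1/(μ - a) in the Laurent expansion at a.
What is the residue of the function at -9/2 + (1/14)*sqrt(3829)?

The factor μ**2 + 9*μ + 5/7 splits as (μ - a)(μ - a') with a = -9/2 + (1/14)*sqrt(3829), a' = -9/2 - (1/14)*sqrt(3829). At the order-2 pole a set g(μ) = (μ - a)^2*f(μ) = [-17/31] / (μ - a')^2.
Order-2 pole: residue = g'(a); g'(-9/2 + (1/14)*sqrt(3829)) = (238/9275479)*sqrt(3829), so the residue is (238/9275479)*sqrt(3829).

The residue is (238/9275479)*sqrt(3829).


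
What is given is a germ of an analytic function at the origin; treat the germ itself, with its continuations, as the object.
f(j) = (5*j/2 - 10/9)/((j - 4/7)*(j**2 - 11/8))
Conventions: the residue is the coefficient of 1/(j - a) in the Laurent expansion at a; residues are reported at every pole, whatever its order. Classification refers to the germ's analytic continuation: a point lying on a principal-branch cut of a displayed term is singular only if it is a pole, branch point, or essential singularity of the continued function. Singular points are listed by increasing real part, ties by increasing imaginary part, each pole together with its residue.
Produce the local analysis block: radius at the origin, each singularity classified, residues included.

Radius of convergence at 0: 4/7.
At -(1/4)*sqrt(22): a pole of order 1; residue 560/3699 - (19775/81378)*sqrt(22).
At 4/7: a pole of order 1; residue -1120/3699.
At (1/4)*sqrt(22): a pole of order 1; residue 560/3699 + (19775/81378)*sqrt(22).

Denominator factor (j**2 - 11/8): discriminant 11/2, real irrational roots (1/4)*sqrt(22) and -(1/4)*sqrt(22); poles of order 1, moduli (1/4)*sqrt(22) and (1/4)*sqrt(22).
Denominator factor (j - 4/7): pole of order 1 at 4/7, modulus 4/7.
The radius of convergence is the smallest modulus among the singular points: 4/7.
The factor j**2 - 11/8 splits as (j - a)(j - a') with a = -(1/4)*sqrt(22), a' = (1/4)*sqrt(22). At the order-1 pole a set g(j) = (j - a)*f(j) = [(5*j/2 - 10/9)/(j - 4/7)] / (j - a').
Simple pole: residue = g(a) at a = -(1/4)*sqrt(22), which is 560/3699 - (19775/81378)*sqrt(22).
At the order-1 pole 4/7 set g(j) = (j - (4/7))*f(j) = (5*j/2 - 10/9)/(j**2 - 11/8).
Simple pole: residue = g(a) at a = 4/7, which is -1120/3699.
The factor j**2 - 11/8 splits as (j - a)(j - a') with a = (1/4)*sqrt(22), a' = -(1/4)*sqrt(22). At the order-1 pole a set g(j) = (j - a)*f(j) = [(5*j/2 - 10/9)/(j - 4/7)] / (j - a').
Simple pole: residue = g(a) at a = (1/4)*sqrt(22), which is 560/3699 + (19775/81378)*sqrt(22).
List the singular points by increasing real part (a conjugate pair: the negative imaginary part first).


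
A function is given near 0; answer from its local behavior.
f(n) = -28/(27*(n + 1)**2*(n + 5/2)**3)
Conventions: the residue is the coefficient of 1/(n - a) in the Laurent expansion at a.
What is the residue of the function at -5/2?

The residue is -448/729.

At the order-3 pole -5/2 set g(n) = (n - (-5/2))^3*f(n) = -28/(27*(n + 1)**2).
Order-3 pole: residue = g''(a)/2; g''(-5/2) = -896/729, so the residue is -448/729.


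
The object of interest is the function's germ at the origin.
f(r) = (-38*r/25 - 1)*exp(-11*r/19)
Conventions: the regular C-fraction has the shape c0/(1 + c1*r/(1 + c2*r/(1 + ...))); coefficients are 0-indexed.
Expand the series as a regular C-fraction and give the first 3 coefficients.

Taylor coefficients (expand at 0): a_0 = -1, a_1 = -447/475, a_2 = 12859/18050.
c0 = a_0 = -1. Peel one level at a time: if S = 1 + c*r/S' with S'(0) = 1, then c is the r-coefficient of S and S' = c*r/(S - 1).
S_1 = c0/f = 1 + (-447/475)*r + (721093/451250)*r^2 + ...; c1 = -447/475.
S_2 = c1*r/(S_1 - 1) = 1 + (721093/424650)*r + ...; c2 = 721093/424650.

The regular C-fraction coefficients are [-1, -447/475, 721093/424650].


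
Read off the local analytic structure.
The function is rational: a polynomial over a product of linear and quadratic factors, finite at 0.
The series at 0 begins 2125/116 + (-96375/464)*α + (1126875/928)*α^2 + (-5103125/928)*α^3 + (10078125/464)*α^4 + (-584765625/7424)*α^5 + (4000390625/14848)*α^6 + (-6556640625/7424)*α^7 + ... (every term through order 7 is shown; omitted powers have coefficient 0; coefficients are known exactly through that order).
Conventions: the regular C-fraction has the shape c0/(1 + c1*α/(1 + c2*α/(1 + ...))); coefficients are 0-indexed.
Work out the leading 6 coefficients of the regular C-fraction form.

Taylor coefficients (read off): a_0 = 2125/116, a_1 = -96375/464, a_2 = 1126875/928, a_3 = -5103125/928, a_4 = 10078125/464, a_5 = -584765625/7424.
c0 = a_0 = 2125/116. Peel one level at a time: if S = 1 + c*α/S' with S'(0) = 1, then c is the α-coefficient of S and S' = c*α/(S - 1).
S_1 = c0/f = 1 + (771/68)*α + (287931/4624)*α^2 + ...; c1 = 771/68.
S_2 = c1*α/(S_1 - 1) = 1 + (-95977/17476)*α + (6106025/792588)*α^2 + ...; c2 = -95977/17476.
S_3 = c2*α/(S_2 - 1) = 1 + (103802425/73998267)*α + (170133855875/165808521522)*α^2 + ...; c3 = 103802425/73998267.
S_4 = c3*α/(S_3 - 1) = 1 + (-102880943435/140649110742)*α + (514404717175/715843992972)*α^2 + ...; c4 = -102880943435/140649110742.
S_5 = c4*α/(S_4 - 1) = 1 + (479885/488482)*α + ...; c5 = 479885/488482.

The regular C-fraction coefficients are [2125/116, 771/68, -95977/17476, 103802425/73998267, -102880943435/140649110742, 479885/488482].


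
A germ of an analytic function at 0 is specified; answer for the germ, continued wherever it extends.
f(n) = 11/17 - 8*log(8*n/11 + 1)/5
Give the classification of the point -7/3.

There is no denominator, hence no pole anywhere.
Branch term log(1 - n/(-11/8)): argument at -7/3 is -23/33, nonzero, so -7/3 is not its branch point (a point on a principal cut is still regular for the continued germ).
So the germ continues analytically to -7/3.

The point is a regular point.


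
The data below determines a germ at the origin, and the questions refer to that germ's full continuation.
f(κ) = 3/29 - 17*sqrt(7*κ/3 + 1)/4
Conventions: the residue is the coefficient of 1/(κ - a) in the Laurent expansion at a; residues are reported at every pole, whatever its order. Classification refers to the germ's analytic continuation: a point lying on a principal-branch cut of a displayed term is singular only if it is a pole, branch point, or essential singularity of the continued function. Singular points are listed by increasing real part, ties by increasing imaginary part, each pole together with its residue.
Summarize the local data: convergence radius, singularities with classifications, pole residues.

Radius of convergence at 0: 3/7.
At -3/7: an algebraic (square-root) branch point.

Branch term (-17/4)*sqrt(1 - κ/(-3/7)): its argument vanishes at κ = -3/7, a square-root branch point, modulus 3/7.
The radius of convergence is the smallest modulus among the singular points: 3/7.


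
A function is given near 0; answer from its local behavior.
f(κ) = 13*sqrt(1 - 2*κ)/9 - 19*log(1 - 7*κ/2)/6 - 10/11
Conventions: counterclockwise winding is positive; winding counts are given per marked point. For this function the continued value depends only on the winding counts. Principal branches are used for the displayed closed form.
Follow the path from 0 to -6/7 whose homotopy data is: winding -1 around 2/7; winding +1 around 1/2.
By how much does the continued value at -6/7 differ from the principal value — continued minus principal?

The rational part is single-valued and drops out of the difference; each branch term changes only by its own monodromy.
(13/9)*sqrt(1 - κ/(1/2)): winding +1 is odd, the square root flips sign, contributing -2*(13/9)*sqrt(1 - (-6/7)/(1/2)) = -2*(13/9)*sqrt(19/7) = -(26/63)*sqrt(133).
(-19/6)*log(1 - κ/(2/7)): each positive loop around 2/7 adds 2*pi*i to the log, so winding -1 contributes (-19/6)*(-1)*2*pi*i = (19/3)*pi*i.
Summing the contributions at κ = -6/7 gives (-(26/63)*sqrt(133)) + ((19/3)*pi)*i.

Continued minus principal equals (-(26/63)*sqrt(133)) + ((19/3)*pi)*i.


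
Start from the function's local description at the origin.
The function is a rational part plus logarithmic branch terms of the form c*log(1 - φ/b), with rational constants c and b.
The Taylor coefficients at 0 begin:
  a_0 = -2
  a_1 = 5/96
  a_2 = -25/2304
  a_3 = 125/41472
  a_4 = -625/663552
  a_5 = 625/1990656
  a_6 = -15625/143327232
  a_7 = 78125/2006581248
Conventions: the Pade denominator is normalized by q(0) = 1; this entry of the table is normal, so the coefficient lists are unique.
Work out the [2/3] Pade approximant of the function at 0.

Taylor coefficients needed (read off): a_0 = -2, a_1 = 5/96, a_2 = -25/2304, a_3 = 125/41472, a_4 = -625/663552, a_5 = 625/1990656.
Write the denominator as Q(φ) = 1 + q1*φ + q2*φ^2 + q3*φ^3. Requiring Q*f - P = O(φ^6) with deg P <= 2 kills the coefficients of φ^3..φ^5 in Q*f:
  φ^3: a_3 + q1*a_2 + q2*a_1 + q3*a_0 = 0, i.e. 125/41472 + (-25/2304)*q1 + (5/96)*q2 + (-2)*q3 = 0.
  φ^4: a_4 + q1*a_3 + q2*a_2 + q3*a_1 = 0, i.e. -625/663552 + (125/41472)*q1 + (-25/2304)*q2 + (5/96)*q3 = 0.
  φ^5: a_5 + q1*a_4 + q2*a_3 + q3*a_2 = 0, i.e. 625/1990656 + (-625/663552)*q1 + (125/41472)*q2 + (-25/2304)*q3 = 0.
Solving this linear system: q1 = 79/156, q2 = 205/3744, q3 = 25/134784.
The numerator is Q*f truncated at degree 2: P0 = a_0 = -2; P1 = a_1 + q1*a_0 = -1199/1248; P2 = a_2 + q1*a_1 + q2*a_0 = -2815/29952.

The Pade approximant has numerator coefficients [-2, -1199/1248, -2815/29952]; denominator coefficients [1, 79/156, 205/3744, 25/134784].


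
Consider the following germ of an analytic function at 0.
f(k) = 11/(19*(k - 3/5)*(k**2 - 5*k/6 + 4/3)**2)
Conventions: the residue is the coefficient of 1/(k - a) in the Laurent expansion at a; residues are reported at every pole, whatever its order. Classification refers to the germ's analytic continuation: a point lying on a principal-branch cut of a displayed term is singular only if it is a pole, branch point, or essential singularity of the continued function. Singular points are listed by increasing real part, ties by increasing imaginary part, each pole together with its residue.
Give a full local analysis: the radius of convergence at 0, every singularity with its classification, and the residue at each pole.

Radius of convergence at 0: 3/5.
At (5/12) - ((1/12)*sqrt(167))*i: a pole of order 2; residue (-123750/608779) - ((68857470/16978237531)*sqrt(167))*i.
At (5/12) + ((1/12)*sqrt(167))*i: a pole of order 2; residue (-123750/608779) + ((68857470/16978237531)*sqrt(167))*i.
At 3/5: a pole of order 1; residue 247500/608779.


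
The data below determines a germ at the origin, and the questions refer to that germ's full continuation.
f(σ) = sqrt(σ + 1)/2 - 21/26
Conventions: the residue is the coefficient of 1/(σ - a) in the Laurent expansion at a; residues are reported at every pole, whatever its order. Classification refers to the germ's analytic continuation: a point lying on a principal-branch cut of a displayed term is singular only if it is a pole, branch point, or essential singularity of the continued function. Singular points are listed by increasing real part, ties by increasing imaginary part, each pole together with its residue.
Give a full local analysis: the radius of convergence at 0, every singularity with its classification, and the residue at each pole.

Radius of convergence at 0: 1.
At -1: an algebraic (square-root) branch point.

Branch term (1/2)*sqrt(1 - σ/(-1)): its argument vanishes at σ = -1, a square-root branch point, modulus 1.
The radius of convergence is the smallest modulus among the singular points: 1.
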